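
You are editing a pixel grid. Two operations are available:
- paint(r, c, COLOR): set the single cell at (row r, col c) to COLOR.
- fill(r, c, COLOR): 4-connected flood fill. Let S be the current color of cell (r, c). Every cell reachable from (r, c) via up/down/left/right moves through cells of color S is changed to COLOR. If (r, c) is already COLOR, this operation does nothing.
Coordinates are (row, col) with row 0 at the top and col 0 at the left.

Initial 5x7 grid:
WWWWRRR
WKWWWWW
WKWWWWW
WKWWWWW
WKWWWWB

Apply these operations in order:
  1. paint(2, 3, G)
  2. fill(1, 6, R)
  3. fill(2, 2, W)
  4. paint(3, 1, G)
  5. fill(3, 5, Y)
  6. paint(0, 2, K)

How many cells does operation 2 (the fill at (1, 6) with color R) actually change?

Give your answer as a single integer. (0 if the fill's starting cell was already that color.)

After op 1 paint(2,3,G):
WWWWRRR
WKWWWWW
WKWGWWW
WKWWWWW
WKWWWWB
After op 2 fill(1,6,R) [26 cells changed]:
RRRRRRR
RKRRRRR
RKRGRRR
RKRRRRR
RKRRRRB

Answer: 26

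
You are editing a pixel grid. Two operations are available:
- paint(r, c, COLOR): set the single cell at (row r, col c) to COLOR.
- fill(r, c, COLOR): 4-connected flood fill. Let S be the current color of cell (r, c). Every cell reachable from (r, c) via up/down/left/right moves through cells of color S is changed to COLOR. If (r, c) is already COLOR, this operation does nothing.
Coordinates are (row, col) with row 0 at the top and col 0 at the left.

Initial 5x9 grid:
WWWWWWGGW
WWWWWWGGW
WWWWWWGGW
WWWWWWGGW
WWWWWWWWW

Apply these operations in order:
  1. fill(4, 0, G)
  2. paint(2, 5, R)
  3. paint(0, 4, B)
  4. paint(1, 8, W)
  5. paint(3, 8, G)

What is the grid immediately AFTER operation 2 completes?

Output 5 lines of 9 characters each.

Answer: GGGGGGGGG
GGGGGGGGG
GGGGGRGGG
GGGGGGGGG
GGGGGGGGG

Derivation:
After op 1 fill(4,0,G) [37 cells changed]:
GGGGGGGGG
GGGGGGGGG
GGGGGGGGG
GGGGGGGGG
GGGGGGGGG
After op 2 paint(2,5,R):
GGGGGGGGG
GGGGGGGGG
GGGGGRGGG
GGGGGGGGG
GGGGGGGGG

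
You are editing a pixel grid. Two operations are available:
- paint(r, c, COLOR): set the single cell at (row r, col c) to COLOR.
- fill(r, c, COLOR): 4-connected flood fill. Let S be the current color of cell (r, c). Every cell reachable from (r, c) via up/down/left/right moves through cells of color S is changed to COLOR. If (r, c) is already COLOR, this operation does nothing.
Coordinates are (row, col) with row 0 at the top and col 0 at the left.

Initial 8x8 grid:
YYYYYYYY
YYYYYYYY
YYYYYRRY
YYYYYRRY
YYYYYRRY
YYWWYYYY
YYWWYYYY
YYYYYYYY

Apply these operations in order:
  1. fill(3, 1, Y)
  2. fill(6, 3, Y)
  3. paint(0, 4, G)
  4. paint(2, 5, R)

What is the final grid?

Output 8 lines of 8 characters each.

Answer: YYYYGYYY
YYYYYYYY
YYYYYRRY
YYYYYRRY
YYYYYRRY
YYYYYYYY
YYYYYYYY
YYYYYYYY

Derivation:
After op 1 fill(3,1,Y) [0 cells changed]:
YYYYYYYY
YYYYYYYY
YYYYYRRY
YYYYYRRY
YYYYYRRY
YYWWYYYY
YYWWYYYY
YYYYYYYY
After op 2 fill(6,3,Y) [4 cells changed]:
YYYYYYYY
YYYYYYYY
YYYYYRRY
YYYYYRRY
YYYYYRRY
YYYYYYYY
YYYYYYYY
YYYYYYYY
After op 3 paint(0,4,G):
YYYYGYYY
YYYYYYYY
YYYYYRRY
YYYYYRRY
YYYYYRRY
YYYYYYYY
YYYYYYYY
YYYYYYYY
After op 4 paint(2,5,R):
YYYYGYYY
YYYYYYYY
YYYYYRRY
YYYYYRRY
YYYYYRRY
YYYYYYYY
YYYYYYYY
YYYYYYYY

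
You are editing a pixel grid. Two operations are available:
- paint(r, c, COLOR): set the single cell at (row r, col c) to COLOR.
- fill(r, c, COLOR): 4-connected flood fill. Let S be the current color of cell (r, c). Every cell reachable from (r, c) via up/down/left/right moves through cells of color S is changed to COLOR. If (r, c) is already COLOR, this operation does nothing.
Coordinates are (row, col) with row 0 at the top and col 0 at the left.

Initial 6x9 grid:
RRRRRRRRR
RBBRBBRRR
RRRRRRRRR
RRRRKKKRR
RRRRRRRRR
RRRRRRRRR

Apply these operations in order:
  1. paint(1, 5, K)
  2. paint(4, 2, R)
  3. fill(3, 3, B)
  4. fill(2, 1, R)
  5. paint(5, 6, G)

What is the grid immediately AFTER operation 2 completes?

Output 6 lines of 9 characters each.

Answer: RRRRRRRRR
RBBRBKRRR
RRRRRRRRR
RRRRKKKRR
RRRRRRRRR
RRRRRRRRR

Derivation:
After op 1 paint(1,5,K):
RRRRRRRRR
RBBRBKRRR
RRRRRRRRR
RRRRKKKRR
RRRRRRRRR
RRRRRRRRR
After op 2 paint(4,2,R):
RRRRRRRRR
RBBRBKRRR
RRRRRRRRR
RRRRKKKRR
RRRRRRRRR
RRRRRRRRR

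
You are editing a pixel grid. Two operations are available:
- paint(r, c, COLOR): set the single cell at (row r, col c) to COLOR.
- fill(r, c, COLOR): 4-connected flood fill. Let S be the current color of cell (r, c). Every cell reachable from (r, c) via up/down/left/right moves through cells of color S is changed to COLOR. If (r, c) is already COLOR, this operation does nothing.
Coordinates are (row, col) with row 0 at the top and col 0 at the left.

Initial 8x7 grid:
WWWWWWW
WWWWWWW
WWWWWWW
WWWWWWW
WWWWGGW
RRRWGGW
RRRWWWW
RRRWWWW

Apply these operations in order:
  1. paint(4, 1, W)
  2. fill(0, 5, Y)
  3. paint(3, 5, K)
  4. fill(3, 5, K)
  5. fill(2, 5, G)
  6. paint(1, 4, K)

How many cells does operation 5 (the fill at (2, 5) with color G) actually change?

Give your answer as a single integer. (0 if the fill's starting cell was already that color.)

Answer: 42

Derivation:
After op 1 paint(4,1,W):
WWWWWWW
WWWWWWW
WWWWWWW
WWWWWWW
WWWWGGW
RRRWGGW
RRRWWWW
RRRWWWW
After op 2 fill(0,5,Y) [43 cells changed]:
YYYYYYY
YYYYYYY
YYYYYYY
YYYYYYY
YYYYGGY
RRRYGGY
RRRYYYY
RRRYYYY
After op 3 paint(3,5,K):
YYYYYYY
YYYYYYY
YYYYYYY
YYYYYKY
YYYYGGY
RRRYGGY
RRRYYYY
RRRYYYY
After op 4 fill(3,5,K) [0 cells changed]:
YYYYYYY
YYYYYYY
YYYYYYY
YYYYYKY
YYYYGGY
RRRYGGY
RRRYYYY
RRRYYYY
After op 5 fill(2,5,G) [42 cells changed]:
GGGGGGG
GGGGGGG
GGGGGGG
GGGGGKG
GGGGGGG
RRRGGGG
RRRGGGG
RRRGGGG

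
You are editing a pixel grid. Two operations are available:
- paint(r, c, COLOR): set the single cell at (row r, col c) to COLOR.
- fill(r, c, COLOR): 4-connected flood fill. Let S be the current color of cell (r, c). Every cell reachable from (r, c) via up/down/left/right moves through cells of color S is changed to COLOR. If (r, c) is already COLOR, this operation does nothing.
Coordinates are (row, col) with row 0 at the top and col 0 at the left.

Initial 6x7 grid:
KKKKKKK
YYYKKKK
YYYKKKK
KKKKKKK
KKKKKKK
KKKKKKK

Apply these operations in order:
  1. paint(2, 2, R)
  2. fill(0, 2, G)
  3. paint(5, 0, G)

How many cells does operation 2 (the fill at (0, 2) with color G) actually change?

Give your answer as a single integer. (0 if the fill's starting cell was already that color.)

Answer: 36

Derivation:
After op 1 paint(2,2,R):
KKKKKKK
YYYKKKK
YYRKKKK
KKKKKKK
KKKKKKK
KKKKKKK
After op 2 fill(0,2,G) [36 cells changed]:
GGGGGGG
YYYGGGG
YYRGGGG
GGGGGGG
GGGGGGG
GGGGGGG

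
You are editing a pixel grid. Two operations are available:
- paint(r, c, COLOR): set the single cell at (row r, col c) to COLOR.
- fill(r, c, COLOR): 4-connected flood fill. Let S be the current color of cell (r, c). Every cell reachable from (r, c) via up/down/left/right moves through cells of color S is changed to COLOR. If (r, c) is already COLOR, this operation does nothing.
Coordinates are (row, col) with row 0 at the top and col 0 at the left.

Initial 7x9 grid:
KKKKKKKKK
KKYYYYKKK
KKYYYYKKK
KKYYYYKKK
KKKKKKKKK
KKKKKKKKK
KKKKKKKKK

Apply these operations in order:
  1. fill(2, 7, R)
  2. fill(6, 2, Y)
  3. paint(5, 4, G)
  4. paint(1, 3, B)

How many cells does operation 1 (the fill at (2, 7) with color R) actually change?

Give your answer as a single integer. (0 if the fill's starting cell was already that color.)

After op 1 fill(2,7,R) [51 cells changed]:
RRRRRRRRR
RRYYYYRRR
RRYYYYRRR
RRYYYYRRR
RRRRRRRRR
RRRRRRRRR
RRRRRRRRR

Answer: 51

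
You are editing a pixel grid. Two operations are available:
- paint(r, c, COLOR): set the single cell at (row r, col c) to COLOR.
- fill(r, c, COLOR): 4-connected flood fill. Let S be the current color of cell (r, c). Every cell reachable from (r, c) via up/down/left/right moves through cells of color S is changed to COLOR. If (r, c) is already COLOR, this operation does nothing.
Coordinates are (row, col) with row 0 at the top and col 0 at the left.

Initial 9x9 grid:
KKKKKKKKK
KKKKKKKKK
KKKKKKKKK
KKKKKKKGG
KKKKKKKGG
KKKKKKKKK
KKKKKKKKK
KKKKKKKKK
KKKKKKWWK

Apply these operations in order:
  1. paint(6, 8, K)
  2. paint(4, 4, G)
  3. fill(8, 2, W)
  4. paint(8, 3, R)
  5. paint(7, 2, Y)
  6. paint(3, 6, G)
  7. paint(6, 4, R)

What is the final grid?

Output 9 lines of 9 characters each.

After op 1 paint(6,8,K):
KKKKKKKKK
KKKKKKKKK
KKKKKKKKK
KKKKKKKGG
KKKKKKKGG
KKKKKKKKK
KKKKKKKKK
KKKKKKKKK
KKKKKKWWK
After op 2 paint(4,4,G):
KKKKKKKKK
KKKKKKKKK
KKKKKKKKK
KKKKKKKGG
KKKKGKKGG
KKKKKKKKK
KKKKKKKKK
KKKKKKKKK
KKKKKKWWK
After op 3 fill(8,2,W) [74 cells changed]:
WWWWWWWWW
WWWWWWWWW
WWWWWWWWW
WWWWWWWGG
WWWWGWWGG
WWWWWWWWW
WWWWWWWWW
WWWWWWWWW
WWWWWWWWW
After op 4 paint(8,3,R):
WWWWWWWWW
WWWWWWWWW
WWWWWWWWW
WWWWWWWGG
WWWWGWWGG
WWWWWWWWW
WWWWWWWWW
WWWWWWWWW
WWWRWWWWW
After op 5 paint(7,2,Y):
WWWWWWWWW
WWWWWWWWW
WWWWWWWWW
WWWWWWWGG
WWWWGWWGG
WWWWWWWWW
WWWWWWWWW
WWYWWWWWW
WWWRWWWWW
After op 6 paint(3,6,G):
WWWWWWWWW
WWWWWWWWW
WWWWWWWWW
WWWWWWGGG
WWWWGWWGG
WWWWWWWWW
WWWWWWWWW
WWYWWWWWW
WWWRWWWWW
After op 7 paint(6,4,R):
WWWWWWWWW
WWWWWWWWW
WWWWWWWWW
WWWWWWGGG
WWWWGWWGG
WWWWWWWWW
WWWWRWWWW
WWYWWWWWW
WWWRWWWWW

Answer: WWWWWWWWW
WWWWWWWWW
WWWWWWWWW
WWWWWWGGG
WWWWGWWGG
WWWWWWWWW
WWWWRWWWW
WWYWWWWWW
WWWRWWWWW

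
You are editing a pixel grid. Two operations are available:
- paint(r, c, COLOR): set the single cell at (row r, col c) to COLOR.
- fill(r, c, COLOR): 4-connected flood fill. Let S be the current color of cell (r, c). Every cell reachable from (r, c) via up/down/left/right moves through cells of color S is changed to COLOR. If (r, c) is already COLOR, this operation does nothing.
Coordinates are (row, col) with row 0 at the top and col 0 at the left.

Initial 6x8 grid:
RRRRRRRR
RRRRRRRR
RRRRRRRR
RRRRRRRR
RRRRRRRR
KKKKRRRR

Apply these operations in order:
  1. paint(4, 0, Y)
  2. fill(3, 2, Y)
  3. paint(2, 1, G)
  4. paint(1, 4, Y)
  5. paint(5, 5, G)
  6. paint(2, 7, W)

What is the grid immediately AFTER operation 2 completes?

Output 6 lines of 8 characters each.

After op 1 paint(4,0,Y):
RRRRRRRR
RRRRRRRR
RRRRRRRR
RRRRRRRR
YRRRRRRR
KKKKRRRR
After op 2 fill(3,2,Y) [43 cells changed]:
YYYYYYYY
YYYYYYYY
YYYYYYYY
YYYYYYYY
YYYYYYYY
KKKKYYYY

Answer: YYYYYYYY
YYYYYYYY
YYYYYYYY
YYYYYYYY
YYYYYYYY
KKKKYYYY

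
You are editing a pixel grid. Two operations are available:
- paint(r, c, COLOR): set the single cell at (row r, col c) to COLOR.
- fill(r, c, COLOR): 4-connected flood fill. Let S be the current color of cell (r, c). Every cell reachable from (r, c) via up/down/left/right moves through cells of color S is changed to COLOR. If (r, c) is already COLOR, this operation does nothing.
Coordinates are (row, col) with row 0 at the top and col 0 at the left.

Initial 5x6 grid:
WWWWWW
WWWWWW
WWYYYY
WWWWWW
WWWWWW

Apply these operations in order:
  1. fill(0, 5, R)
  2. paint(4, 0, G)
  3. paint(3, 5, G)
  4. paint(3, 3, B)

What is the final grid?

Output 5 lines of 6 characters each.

After op 1 fill(0,5,R) [26 cells changed]:
RRRRRR
RRRRRR
RRYYYY
RRRRRR
RRRRRR
After op 2 paint(4,0,G):
RRRRRR
RRRRRR
RRYYYY
RRRRRR
GRRRRR
After op 3 paint(3,5,G):
RRRRRR
RRRRRR
RRYYYY
RRRRRG
GRRRRR
After op 4 paint(3,3,B):
RRRRRR
RRRRRR
RRYYYY
RRRBRG
GRRRRR

Answer: RRRRRR
RRRRRR
RRYYYY
RRRBRG
GRRRRR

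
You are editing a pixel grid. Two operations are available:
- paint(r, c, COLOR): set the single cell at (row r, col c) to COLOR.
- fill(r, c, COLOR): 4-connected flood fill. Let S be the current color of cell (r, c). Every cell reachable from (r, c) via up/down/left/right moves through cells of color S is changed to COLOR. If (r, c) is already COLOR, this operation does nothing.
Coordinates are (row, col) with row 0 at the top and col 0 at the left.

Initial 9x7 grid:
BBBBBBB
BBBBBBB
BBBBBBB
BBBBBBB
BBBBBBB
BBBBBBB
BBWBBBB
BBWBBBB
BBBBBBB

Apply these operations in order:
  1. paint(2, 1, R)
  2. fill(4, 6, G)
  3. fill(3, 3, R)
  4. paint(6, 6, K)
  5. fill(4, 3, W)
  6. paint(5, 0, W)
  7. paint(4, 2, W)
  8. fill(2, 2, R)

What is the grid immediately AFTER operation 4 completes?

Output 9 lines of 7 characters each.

Answer: RRRRRRR
RRRRRRR
RRRRRRR
RRRRRRR
RRRRRRR
RRRRRRR
RRWRRRK
RRWRRRR
RRRRRRR

Derivation:
After op 1 paint(2,1,R):
BBBBBBB
BBBBBBB
BRBBBBB
BBBBBBB
BBBBBBB
BBBBBBB
BBWBBBB
BBWBBBB
BBBBBBB
After op 2 fill(4,6,G) [60 cells changed]:
GGGGGGG
GGGGGGG
GRGGGGG
GGGGGGG
GGGGGGG
GGGGGGG
GGWGGGG
GGWGGGG
GGGGGGG
After op 3 fill(3,3,R) [60 cells changed]:
RRRRRRR
RRRRRRR
RRRRRRR
RRRRRRR
RRRRRRR
RRRRRRR
RRWRRRR
RRWRRRR
RRRRRRR
After op 4 paint(6,6,K):
RRRRRRR
RRRRRRR
RRRRRRR
RRRRRRR
RRRRRRR
RRRRRRR
RRWRRRK
RRWRRRR
RRRRRRR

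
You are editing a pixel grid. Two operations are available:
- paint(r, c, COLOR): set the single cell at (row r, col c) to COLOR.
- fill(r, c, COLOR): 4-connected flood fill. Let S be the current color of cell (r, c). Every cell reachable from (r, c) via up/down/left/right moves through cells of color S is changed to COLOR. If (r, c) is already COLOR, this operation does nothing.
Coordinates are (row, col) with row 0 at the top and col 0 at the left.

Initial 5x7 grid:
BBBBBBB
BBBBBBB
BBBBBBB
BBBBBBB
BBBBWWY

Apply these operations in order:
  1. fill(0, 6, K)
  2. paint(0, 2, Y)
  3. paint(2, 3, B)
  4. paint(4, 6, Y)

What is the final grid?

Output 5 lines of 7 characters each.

After op 1 fill(0,6,K) [32 cells changed]:
KKKKKKK
KKKKKKK
KKKKKKK
KKKKKKK
KKKKWWY
After op 2 paint(0,2,Y):
KKYKKKK
KKKKKKK
KKKKKKK
KKKKKKK
KKKKWWY
After op 3 paint(2,3,B):
KKYKKKK
KKKKKKK
KKKBKKK
KKKKKKK
KKKKWWY
After op 4 paint(4,6,Y):
KKYKKKK
KKKKKKK
KKKBKKK
KKKKKKK
KKKKWWY

Answer: KKYKKKK
KKKKKKK
KKKBKKK
KKKKKKK
KKKKWWY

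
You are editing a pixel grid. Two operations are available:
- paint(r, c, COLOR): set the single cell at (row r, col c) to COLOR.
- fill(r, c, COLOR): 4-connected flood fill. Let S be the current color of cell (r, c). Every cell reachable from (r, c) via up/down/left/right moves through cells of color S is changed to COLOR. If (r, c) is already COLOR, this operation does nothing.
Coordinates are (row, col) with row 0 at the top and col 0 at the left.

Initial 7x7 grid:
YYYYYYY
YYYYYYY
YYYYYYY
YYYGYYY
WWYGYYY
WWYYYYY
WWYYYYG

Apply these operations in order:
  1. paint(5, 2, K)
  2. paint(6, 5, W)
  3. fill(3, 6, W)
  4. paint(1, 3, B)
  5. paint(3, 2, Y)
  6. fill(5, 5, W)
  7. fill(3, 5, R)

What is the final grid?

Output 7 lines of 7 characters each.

After op 1 paint(5,2,K):
YYYYYYY
YYYYYYY
YYYYYYY
YYYGYYY
WWYGYYY
WWKYYYY
WWYYYYG
After op 2 paint(6,5,W):
YYYYYYY
YYYYYYY
YYYYYYY
YYYGYYY
WWYGYYY
WWKYYYY
WWYYYWG
After op 3 fill(3,6,W) [38 cells changed]:
WWWWWWW
WWWWWWW
WWWWWWW
WWWGWWW
WWWGWWW
WWKWWWW
WWWWWWG
After op 4 paint(1,3,B):
WWWWWWW
WWWBWWW
WWWWWWW
WWWGWWW
WWWGWWW
WWKWWWW
WWWWWWG
After op 5 paint(3,2,Y):
WWWWWWW
WWWBWWW
WWWWWWW
WWYGWWW
WWWGWWW
WWKWWWW
WWWWWWG
After op 6 fill(5,5,W) [0 cells changed]:
WWWWWWW
WWWBWWW
WWWWWWW
WWYGWWW
WWWGWWW
WWKWWWW
WWWWWWG
After op 7 fill(3,5,R) [43 cells changed]:
RRRRRRR
RRRBRRR
RRRRRRR
RRYGRRR
RRRGRRR
RRKRRRR
RRRRRRG

Answer: RRRRRRR
RRRBRRR
RRRRRRR
RRYGRRR
RRRGRRR
RRKRRRR
RRRRRRG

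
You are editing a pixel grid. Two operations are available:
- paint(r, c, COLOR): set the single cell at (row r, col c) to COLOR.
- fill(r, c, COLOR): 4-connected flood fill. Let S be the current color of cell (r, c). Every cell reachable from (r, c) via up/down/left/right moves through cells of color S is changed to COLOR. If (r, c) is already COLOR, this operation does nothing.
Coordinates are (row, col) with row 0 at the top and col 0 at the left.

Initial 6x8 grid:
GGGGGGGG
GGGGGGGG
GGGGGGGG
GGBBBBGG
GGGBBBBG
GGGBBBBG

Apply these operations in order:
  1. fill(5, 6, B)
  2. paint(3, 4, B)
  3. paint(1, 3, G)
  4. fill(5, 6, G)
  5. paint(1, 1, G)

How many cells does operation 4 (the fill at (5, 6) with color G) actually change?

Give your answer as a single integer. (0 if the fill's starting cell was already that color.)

After op 1 fill(5,6,B) [0 cells changed]:
GGGGGGGG
GGGGGGGG
GGGGGGGG
GGBBBBGG
GGGBBBBG
GGGBBBBG
After op 2 paint(3,4,B):
GGGGGGGG
GGGGGGGG
GGGGGGGG
GGBBBBGG
GGGBBBBG
GGGBBBBG
After op 3 paint(1,3,G):
GGGGGGGG
GGGGGGGG
GGGGGGGG
GGBBBBGG
GGGBBBBG
GGGBBBBG
After op 4 fill(5,6,G) [12 cells changed]:
GGGGGGGG
GGGGGGGG
GGGGGGGG
GGGGGGGG
GGGGGGGG
GGGGGGGG

Answer: 12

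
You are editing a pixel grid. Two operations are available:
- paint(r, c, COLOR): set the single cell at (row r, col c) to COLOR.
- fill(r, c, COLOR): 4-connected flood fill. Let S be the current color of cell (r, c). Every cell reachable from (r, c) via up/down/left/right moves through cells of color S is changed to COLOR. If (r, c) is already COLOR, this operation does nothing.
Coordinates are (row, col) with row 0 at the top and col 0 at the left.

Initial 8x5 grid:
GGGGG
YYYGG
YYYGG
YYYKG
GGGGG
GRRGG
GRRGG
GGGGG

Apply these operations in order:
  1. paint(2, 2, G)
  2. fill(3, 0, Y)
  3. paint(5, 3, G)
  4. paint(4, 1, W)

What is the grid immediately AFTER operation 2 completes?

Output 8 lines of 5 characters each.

Answer: GGGGG
YYYGG
YYGGG
YYYKG
GGGGG
GRRGG
GRRGG
GGGGG

Derivation:
After op 1 paint(2,2,G):
GGGGG
YYYGG
YYGGG
YYYKG
GGGGG
GRRGG
GRRGG
GGGGG
After op 2 fill(3,0,Y) [0 cells changed]:
GGGGG
YYYGG
YYGGG
YYYKG
GGGGG
GRRGG
GRRGG
GGGGG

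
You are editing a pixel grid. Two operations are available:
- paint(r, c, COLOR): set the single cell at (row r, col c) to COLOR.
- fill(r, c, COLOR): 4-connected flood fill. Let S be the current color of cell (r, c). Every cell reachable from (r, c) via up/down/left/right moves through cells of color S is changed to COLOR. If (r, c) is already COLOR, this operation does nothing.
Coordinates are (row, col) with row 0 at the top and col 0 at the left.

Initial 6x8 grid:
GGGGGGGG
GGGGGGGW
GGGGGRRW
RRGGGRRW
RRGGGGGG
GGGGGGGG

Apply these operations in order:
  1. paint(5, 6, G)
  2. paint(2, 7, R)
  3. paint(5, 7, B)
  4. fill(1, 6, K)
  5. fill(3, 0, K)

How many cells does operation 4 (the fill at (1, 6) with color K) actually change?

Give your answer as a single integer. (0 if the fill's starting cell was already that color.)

After op 1 paint(5,6,G):
GGGGGGGG
GGGGGGGW
GGGGGRRW
RRGGGRRW
RRGGGGGG
GGGGGGGG
After op 2 paint(2,7,R):
GGGGGGGG
GGGGGGGW
GGGGGRRR
RRGGGRRW
RRGGGGGG
GGGGGGGG
After op 3 paint(5,7,B):
GGGGGGGG
GGGGGGGW
GGGGGRRR
RRGGGRRW
RRGGGGGG
GGGGGGGB
After op 4 fill(1,6,K) [36 cells changed]:
KKKKKKKK
KKKKKKKW
KKKKKRRR
RRKKKRRW
RRKKKKKK
KKKKKKKB

Answer: 36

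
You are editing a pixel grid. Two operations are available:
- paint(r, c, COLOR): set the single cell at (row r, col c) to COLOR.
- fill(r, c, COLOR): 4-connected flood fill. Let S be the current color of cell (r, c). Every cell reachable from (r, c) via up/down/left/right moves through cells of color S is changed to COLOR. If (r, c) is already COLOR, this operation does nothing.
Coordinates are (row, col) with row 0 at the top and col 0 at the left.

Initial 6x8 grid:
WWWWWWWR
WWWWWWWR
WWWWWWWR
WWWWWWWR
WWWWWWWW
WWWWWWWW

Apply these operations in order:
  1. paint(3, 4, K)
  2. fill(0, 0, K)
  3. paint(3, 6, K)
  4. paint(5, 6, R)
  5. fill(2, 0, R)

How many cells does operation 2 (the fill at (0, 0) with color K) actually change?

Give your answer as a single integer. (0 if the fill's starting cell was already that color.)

After op 1 paint(3,4,K):
WWWWWWWR
WWWWWWWR
WWWWWWWR
WWWWKWWR
WWWWWWWW
WWWWWWWW
After op 2 fill(0,0,K) [43 cells changed]:
KKKKKKKR
KKKKKKKR
KKKKKKKR
KKKKKKKR
KKKKKKKK
KKKKKKKK

Answer: 43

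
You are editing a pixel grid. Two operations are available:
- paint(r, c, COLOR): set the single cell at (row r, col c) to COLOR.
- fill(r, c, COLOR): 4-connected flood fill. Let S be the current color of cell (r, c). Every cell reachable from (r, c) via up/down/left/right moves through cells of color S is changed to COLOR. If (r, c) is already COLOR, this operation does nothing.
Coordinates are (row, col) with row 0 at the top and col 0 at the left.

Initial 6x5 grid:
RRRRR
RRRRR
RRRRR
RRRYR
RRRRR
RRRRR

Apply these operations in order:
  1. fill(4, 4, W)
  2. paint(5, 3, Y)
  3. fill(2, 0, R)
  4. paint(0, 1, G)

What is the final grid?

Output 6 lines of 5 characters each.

After op 1 fill(4,4,W) [29 cells changed]:
WWWWW
WWWWW
WWWWW
WWWYW
WWWWW
WWWWW
After op 2 paint(5,3,Y):
WWWWW
WWWWW
WWWWW
WWWYW
WWWWW
WWWYW
After op 3 fill(2,0,R) [28 cells changed]:
RRRRR
RRRRR
RRRRR
RRRYR
RRRRR
RRRYR
After op 4 paint(0,1,G):
RGRRR
RRRRR
RRRRR
RRRYR
RRRRR
RRRYR

Answer: RGRRR
RRRRR
RRRRR
RRRYR
RRRRR
RRRYR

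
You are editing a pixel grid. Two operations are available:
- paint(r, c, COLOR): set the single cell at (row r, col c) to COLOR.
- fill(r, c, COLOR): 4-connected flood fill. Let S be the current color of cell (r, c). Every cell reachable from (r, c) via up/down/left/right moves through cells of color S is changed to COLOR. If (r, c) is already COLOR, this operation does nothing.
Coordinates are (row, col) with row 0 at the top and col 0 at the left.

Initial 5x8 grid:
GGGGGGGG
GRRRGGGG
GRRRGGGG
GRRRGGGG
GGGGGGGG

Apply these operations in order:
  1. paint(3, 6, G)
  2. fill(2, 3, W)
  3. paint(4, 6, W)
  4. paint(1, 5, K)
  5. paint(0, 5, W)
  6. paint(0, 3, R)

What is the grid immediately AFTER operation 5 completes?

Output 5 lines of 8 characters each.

After op 1 paint(3,6,G):
GGGGGGGG
GRRRGGGG
GRRRGGGG
GRRRGGGG
GGGGGGGG
After op 2 fill(2,3,W) [9 cells changed]:
GGGGGGGG
GWWWGGGG
GWWWGGGG
GWWWGGGG
GGGGGGGG
After op 3 paint(4,6,W):
GGGGGGGG
GWWWGGGG
GWWWGGGG
GWWWGGGG
GGGGGGWG
After op 4 paint(1,5,K):
GGGGGGGG
GWWWGKGG
GWWWGGGG
GWWWGGGG
GGGGGGWG
After op 5 paint(0,5,W):
GGGGGWGG
GWWWGKGG
GWWWGGGG
GWWWGGGG
GGGGGGWG

Answer: GGGGGWGG
GWWWGKGG
GWWWGGGG
GWWWGGGG
GGGGGGWG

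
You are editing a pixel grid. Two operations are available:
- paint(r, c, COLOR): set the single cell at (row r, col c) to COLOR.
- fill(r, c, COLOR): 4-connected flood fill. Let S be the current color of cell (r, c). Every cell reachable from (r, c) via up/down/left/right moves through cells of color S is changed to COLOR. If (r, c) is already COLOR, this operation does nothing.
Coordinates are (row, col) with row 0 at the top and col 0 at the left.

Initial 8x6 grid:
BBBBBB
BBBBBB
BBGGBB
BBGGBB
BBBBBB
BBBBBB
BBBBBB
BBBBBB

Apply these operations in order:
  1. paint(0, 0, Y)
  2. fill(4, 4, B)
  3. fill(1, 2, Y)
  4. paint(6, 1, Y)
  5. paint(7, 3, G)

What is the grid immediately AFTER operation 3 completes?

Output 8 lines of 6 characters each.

Answer: YYYYYY
YYYYYY
YYGGYY
YYGGYY
YYYYYY
YYYYYY
YYYYYY
YYYYYY

Derivation:
After op 1 paint(0,0,Y):
YBBBBB
BBBBBB
BBGGBB
BBGGBB
BBBBBB
BBBBBB
BBBBBB
BBBBBB
After op 2 fill(4,4,B) [0 cells changed]:
YBBBBB
BBBBBB
BBGGBB
BBGGBB
BBBBBB
BBBBBB
BBBBBB
BBBBBB
After op 3 fill(1,2,Y) [43 cells changed]:
YYYYYY
YYYYYY
YYGGYY
YYGGYY
YYYYYY
YYYYYY
YYYYYY
YYYYYY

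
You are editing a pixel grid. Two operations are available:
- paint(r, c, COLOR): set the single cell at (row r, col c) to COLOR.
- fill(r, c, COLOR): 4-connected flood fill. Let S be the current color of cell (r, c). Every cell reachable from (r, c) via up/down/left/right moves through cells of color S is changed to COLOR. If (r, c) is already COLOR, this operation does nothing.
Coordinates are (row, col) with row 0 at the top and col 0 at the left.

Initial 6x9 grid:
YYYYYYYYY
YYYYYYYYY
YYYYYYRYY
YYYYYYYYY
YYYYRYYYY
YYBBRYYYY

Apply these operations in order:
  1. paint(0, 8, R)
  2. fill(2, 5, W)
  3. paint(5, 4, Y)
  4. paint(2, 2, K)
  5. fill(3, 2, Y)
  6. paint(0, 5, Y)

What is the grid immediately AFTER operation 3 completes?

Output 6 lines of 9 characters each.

After op 1 paint(0,8,R):
YYYYYYYYR
YYYYYYYYY
YYYYYYRYY
YYYYYYYYY
YYYYRYYYY
YYBBRYYYY
After op 2 fill(2,5,W) [48 cells changed]:
WWWWWWWWR
WWWWWWWWW
WWWWWWRWW
WWWWWWWWW
WWWWRWWWW
WWBBRWWWW
After op 3 paint(5,4,Y):
WWWWWWWWR
WWWWWWWWW
WWWWWWRWW
WWWWWWWWW
WWWWRWWWW
WWBBYWWWW

Answer: WWWWWWWWR
WWWWWWWWW
WWWWWWRWW
WWWWWWWWW
WWWWRWWWW
WWBBYWWWW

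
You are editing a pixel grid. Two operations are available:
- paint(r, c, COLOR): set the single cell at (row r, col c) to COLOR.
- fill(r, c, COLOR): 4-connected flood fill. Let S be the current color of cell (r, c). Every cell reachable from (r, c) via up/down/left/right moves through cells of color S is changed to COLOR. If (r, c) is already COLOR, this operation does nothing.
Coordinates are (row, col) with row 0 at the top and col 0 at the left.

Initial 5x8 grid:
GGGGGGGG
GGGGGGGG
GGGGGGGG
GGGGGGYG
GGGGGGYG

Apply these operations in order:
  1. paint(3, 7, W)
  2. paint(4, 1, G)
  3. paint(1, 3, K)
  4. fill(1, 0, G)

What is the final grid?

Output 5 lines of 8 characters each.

After op 1 paint(3,7,W):
GGGGGGGG
GGGGGGGG
GGGGGGGG
GGGGGGYW
GGGGGGYG
After op 2 paint(4,1,G):
GGGGGGGG
GGGGGGGG
GGGGGGGG
GGGGGGYW
GGGGGGYG
After op 3 paint(1,3,K):
GGGGGGGG
GGGKGGGG
GGGGGGGG
GGGGGGYW
GGGGGGYG
After op 4 fill(1,0,G) [0 cells changed]:
GGGGGGGG
GGGKGGGG
GGGGGGGG
GGGGGGYW
GGGGGGYG

Answer: GGGGGGGG
GGGKGGGG
GGGGGGGG
GGGGGGYW
GGGGGGYG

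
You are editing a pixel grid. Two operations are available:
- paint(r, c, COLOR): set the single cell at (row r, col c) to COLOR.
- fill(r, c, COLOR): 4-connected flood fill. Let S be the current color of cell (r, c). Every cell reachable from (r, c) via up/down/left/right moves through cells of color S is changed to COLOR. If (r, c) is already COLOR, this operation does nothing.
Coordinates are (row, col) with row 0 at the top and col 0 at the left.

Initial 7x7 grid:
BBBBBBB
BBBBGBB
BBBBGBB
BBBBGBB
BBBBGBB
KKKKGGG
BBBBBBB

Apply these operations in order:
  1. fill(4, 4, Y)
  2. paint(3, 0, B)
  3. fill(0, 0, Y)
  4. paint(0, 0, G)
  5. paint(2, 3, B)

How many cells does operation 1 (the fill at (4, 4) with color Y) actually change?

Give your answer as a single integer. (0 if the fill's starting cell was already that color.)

After op 1 fill(4,4,Y) [7 cells changed]:
BBBBBBB
BBBBYBB
BBBBYBB
BBBBYBB
BBBBYBB
KKKKYYY
BBBBBBB

Answer: 7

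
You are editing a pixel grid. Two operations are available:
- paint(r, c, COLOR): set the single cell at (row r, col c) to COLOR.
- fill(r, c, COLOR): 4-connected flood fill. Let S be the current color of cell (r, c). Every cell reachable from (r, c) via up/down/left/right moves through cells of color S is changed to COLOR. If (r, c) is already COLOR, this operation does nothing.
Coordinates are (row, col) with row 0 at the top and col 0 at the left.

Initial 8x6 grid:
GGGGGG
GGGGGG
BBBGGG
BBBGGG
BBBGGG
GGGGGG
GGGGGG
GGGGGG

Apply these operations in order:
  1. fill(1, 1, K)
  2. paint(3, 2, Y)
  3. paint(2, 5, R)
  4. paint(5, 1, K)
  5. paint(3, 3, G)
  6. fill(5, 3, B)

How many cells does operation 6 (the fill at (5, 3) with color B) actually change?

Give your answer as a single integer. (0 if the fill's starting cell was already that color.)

After op 1 fill(1,1,K) [39 cells changed]:
KKKKKK
KKKKKK
BBBKKK
BBBKKK
BBBKKK
KKKKKK
KKKKKK
KKKKKK
After op 2 paint(3,2,Y):
KKKKKK
KKKKKK
BBBKKK
BBYKKK
BBBKKK
KKKKKK
KKKKKK
KKKKKK
After op 3 paint(2,5,R):
KKKKKK
KKKKKK
BBBKKR
BBYKKK
BBBKKK
KKKKKK
KKKKKK
KKKKKK
After op 4 paint(5,1,K):
KKKKKK
KKKKKK
BBBKKR
BBYKKK
BBBKKK
KKKKKK
KKKKKK
KKKKKK
After op 5 paint(3,3,G):
KKKKKK
KKKKKK
BBBKKR
BBYGKK
BBBKKK
KKKKKK
KKKKKK
KKKKKK
After op 6 fill(5,3,B) [37 cells changed]:
BBBBBB
BBBBBB
BBBBBR
BBYGBB
BBBBBB
BBBBBB
BBBBBB
BBBBBB

Answer: 37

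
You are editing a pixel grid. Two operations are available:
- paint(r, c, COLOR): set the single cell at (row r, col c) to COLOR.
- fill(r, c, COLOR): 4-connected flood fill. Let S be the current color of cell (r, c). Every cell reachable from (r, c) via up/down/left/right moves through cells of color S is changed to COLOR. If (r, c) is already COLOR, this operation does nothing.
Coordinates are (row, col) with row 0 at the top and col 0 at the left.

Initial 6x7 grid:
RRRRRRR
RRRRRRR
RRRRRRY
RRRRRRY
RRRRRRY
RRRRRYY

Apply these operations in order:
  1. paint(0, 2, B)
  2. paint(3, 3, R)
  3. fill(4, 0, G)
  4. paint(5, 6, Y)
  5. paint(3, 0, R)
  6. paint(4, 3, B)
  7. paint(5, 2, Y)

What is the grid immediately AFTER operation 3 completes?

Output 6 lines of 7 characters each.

After op 1 paint(0,2,B):
RRBRRRR
RRRRRRR
RRRRRRY
RRRRRRY
RRRRRRY
RRRRRYY
After op 2 paint(3,3,R):
RRBRRRR
RRRRRRR
RRRRRRY
RRRRRRY
RRRRRRY
RRRRRYY
After op 3 fill(4,0,G) [36 cells changed]:
GGBGGGG
GGGGGGG
GGGGGGY
GGGGGGY
GGGGGGY
GGGGGYY

Answer: GGBGGGG
GGGGGGG
GGGGGGY
GGGGGGY
GGGGGGY
GGGGGYY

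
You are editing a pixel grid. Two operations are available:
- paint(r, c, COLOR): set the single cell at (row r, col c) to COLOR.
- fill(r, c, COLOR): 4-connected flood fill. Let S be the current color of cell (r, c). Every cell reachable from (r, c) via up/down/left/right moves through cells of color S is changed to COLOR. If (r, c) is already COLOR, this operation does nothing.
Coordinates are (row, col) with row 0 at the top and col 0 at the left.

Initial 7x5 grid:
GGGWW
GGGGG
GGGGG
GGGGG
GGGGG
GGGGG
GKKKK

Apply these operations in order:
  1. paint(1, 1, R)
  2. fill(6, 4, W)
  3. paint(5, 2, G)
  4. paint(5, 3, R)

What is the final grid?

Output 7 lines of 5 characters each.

Answer: GGGWW
GRGGG
GGGGG
GGGGG
GGGGG
GGGRG
GWWWW

Derivation:
After op 1 paint(1,1,R):
GGGWW
GRGGG
GGGGG
GGGGG
GGGGG
GGGGG
GKKKK
After op 2 fill(6,4,W) [4 cells changed]:
GGGWW
GRGGG
GGGGG
GGGGG
GGGGG
GGGGG
GWWWW
After op 3 paint(5,2,G):
GGGWW
GRGGG
GGGGG
GGGGG
GGGGG
GGGGG
GWWWW
After op 4 paint(5,3,R):
GGGWW
GRGGG
GGGGG
GGGGG
GGGGG
GGGRG
GWWWW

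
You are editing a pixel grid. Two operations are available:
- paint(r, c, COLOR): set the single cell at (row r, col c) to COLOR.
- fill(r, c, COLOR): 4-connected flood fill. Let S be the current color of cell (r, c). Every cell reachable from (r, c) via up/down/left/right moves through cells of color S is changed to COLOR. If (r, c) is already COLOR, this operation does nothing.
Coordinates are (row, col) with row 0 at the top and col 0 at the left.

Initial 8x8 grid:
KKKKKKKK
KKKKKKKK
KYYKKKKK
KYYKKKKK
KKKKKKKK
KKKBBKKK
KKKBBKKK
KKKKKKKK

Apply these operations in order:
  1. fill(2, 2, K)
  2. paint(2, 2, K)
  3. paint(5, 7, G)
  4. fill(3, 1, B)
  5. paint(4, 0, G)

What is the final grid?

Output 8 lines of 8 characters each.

After op 1 fill(2,2,K) [4 cells changed]:
KKKKKKKK
KKKKKKKK
KKKKKKKK
KKKKKKKK
KKKKKKKK
KKKBBKKK
KKKBBKKK
KKKKKKKK
After op 2 paint(2,2,K):
KKKKKKKK
KKKKKKKK
KKKKKKKK
KKKKKKKK
KKKKKKKK
KKKBBKKK
KKKBBKKK
KKKKKKKK
After op 3 paint(5,7,G):
KKKKKKKK
KKKKKKKK
KKKKKKKK
KKKKKKKK
KKKKKKKK
KKKBBKKG
KKKBBKKK
KKKKKKKK
After op 4 fill(3,1,B) [59 cells changed]:
BBBBBBBB
BBBBBBBB
BBBBBBBB
BBBBBBBB
BBBBBBBB
BBBBBBBG
BBBBBBBB
BBBBBBBB
After op 5 paint(4,0,G):
BBBBBBBB
BBBBBBBB
BBBBBBBB
BBBBBBBB
GBBBBBBB
BBBBBBBG
BBBBBBBB
BBBBBBBB

Answer: BBBBBBBB
BBBBBBBB
BBBBBBBB
BBBBBBBB
GBBBBBBB
BBBBBBBG
BBBBBBBB
BBBBBBBB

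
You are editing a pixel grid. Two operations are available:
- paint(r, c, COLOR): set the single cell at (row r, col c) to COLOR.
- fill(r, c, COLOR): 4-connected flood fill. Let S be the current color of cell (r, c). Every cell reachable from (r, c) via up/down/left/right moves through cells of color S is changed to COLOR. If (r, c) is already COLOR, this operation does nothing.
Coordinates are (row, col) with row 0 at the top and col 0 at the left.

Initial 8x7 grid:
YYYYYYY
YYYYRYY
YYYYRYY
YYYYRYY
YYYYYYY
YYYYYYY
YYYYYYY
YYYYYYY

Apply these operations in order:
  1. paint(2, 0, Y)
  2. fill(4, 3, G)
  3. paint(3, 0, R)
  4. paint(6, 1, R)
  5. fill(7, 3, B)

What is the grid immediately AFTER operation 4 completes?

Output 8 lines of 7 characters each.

Answer: GGGGGGG
GGGGRGG
GGGGRGG
RGGGRGG
GGGGGGG
GGGGGGG
GRGGGGG
GGGGGGG

Derivation:
After op 1 paint(2,0,Y):
YYYYYYY
YYYYRYY
YYYYRYY
YYYYRYY
YYYYYYY
YYYYYYY
YYYYYYY
YYYYYYY
After op 2 fill(4,3,G) [53 cells changed]:
GGGGGGG
GGGGRGG
GGGGRGG
GGGGRGG
GGGGGGG
GGGGGGG
GGGGGGG
GGGGGGG
After op 3 paint(3,0,R):
GGGGGGG
GGGGRGG
GGGGRGG
RGGGRGG
GGGGGGG
GGGGGGG
GGGGGGG
GGGGGGG
After op 4 paint(6,1,R):
GGGGGGG
GGGGRGG
GGGGRGG
RGGGRGG
GGGGGGG
GGGGGGG
GRGGGGG
GGGGGGG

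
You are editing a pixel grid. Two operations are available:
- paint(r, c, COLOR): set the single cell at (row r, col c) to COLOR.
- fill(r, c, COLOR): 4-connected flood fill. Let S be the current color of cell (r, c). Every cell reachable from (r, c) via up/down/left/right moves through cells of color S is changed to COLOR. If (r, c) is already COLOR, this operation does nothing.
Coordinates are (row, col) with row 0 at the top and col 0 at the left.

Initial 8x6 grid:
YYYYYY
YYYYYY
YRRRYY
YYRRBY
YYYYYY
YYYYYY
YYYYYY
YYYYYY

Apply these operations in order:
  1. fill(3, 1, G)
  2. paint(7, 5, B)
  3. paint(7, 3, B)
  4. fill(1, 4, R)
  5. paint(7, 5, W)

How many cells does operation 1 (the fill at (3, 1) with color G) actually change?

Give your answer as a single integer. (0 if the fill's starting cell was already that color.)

After op 1 fill(3,1,G) [42 cells changed]:
GGGGGG
GGGGGG
GRRRGG
GGRRBG
GGGGGG
GGGGGG
GGGGGG
GGGGGG

Answer: 42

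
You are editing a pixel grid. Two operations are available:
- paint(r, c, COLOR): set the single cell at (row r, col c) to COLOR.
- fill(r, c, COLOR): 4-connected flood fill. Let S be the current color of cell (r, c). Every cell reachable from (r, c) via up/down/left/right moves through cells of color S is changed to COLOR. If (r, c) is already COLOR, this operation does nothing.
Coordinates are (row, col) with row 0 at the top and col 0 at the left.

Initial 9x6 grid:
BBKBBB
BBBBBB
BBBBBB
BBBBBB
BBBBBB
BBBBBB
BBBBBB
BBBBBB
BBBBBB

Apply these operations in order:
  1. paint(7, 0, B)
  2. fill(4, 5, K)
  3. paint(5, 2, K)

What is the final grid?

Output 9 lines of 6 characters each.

After op 1 paint(7,0,B):
BBKBBB
BBBBBB
BBBBBB
BBBBBB
BBBBBB
BBBBBB
BBBBBB
BBBBBB
BBBBBB
After op 2 fill(4,5,K) [53 cells changed]:
KKKKKK
KKKKKK
KKKKKK
KKKKKK
KKKKKK
KKKKKK
KKKKKK
KKKKKK
KKKKKK
After op 3 paint(5,2,K):
KKKKKK
KKKKKK
KKKKKK
KKKKKK
KKKKKK
KKKKKK
KKKKKK
KKKKKK
KKKKKK

Answer: KKKKKK
KKKKKK
KKKKKK
KKKKKK
KKKKKK
KKKKKK
KKKKKK
KKKKKK
KKKKKK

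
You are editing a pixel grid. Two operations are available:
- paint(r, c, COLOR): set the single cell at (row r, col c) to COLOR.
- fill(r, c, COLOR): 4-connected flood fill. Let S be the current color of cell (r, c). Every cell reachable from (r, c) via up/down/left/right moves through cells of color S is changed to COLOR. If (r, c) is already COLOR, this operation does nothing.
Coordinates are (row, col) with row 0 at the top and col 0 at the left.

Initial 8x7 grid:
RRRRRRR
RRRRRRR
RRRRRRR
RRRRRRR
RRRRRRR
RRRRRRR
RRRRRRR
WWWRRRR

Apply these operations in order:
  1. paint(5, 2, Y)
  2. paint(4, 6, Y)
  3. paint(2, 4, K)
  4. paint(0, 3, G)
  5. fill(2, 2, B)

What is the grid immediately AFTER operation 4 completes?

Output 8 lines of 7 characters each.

After op 1 paint(5,2,Y):
RRRRRRR
RRRRRRR
RRRRRRR
RRRRRRR
RRRRRRR
RRYRRRR
RRRRRRR
WWWRRRR
After op 2 paint(4,6,Y):
RRRRRRR
RRRRRRR
RRRRRRR
RRRRRRR
RRRRRRY
RRYRRRR
RRRRRRR
WWWRRRR
After op 3 paint(2,4,K):
RRRRRRR
RRRRRRR
RRRRKRR
RRRRRRR
RRRRRRY
RRYRRRR
RRRRRRR
WWWRRRR
After op 4 paint(0,3,G):
RRRGRRR
RRRRRRR
RRRRKRR
RRRRRRR
RRRRRRY
RRYRRRR
RRRRRRR
WWWRRRR

Answer: RRRGRRR
RRRRRRR
RRRRKRR
RRRRRRR
RRRRRRY
RRYRRRR
RRRRRRR
WWWRRRR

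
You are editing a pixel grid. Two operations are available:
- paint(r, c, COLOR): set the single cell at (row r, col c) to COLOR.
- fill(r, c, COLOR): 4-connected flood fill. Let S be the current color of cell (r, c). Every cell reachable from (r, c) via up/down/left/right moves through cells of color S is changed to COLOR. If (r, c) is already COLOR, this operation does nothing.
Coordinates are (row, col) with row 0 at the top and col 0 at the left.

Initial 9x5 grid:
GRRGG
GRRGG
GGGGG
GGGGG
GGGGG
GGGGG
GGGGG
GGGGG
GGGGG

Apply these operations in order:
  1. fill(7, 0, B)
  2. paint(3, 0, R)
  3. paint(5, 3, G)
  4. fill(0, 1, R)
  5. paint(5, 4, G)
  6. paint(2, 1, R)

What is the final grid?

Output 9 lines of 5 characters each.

After op 1 fill(7,0,B) [41 cells changed]:
BRRBB
BRRBB
BBBBB
BBBBB
BBBBB
BBBBB
BBBBB
BBBBB
BBBBB
After op 2 paint(3,0,R):
BRRBB
BRRBB
BBBBB
RBBBB
BBBBB
BBBBB
BBBBB
BBBBB
BBBBB
After op 3 paint(5,3,G):
BRRBB
BRRBB
BBBBB
RBBBB
BBBBB
BBBGB
BBBBB
BBBBB
BBBBB
After op 4 fill(0,1,R) [0 cells changed]:
BRRBB
BRRBB
BBBBB
RBBBB
BBBBB
BBBGB
BBBBB
BBBBB
BBBBB
After op 5 paint(5,4,G):
BRRBB
BRRBB
BBBBB
RBBBB
BBBBB
BBBGG
BBBBB
BBBBB
BBBBB
After op 6 paint(2,1,R):
BRRBB
BRRBB
BRBBB
RBBBB
BBBBB
BBBGG
BBBBB
BBBBB
BBBBB

Answer: BRRBB
BRRBB
BRBBB
RBBBB
BBBBB
BBBGG
BBBBB
BBBBB
BBBBB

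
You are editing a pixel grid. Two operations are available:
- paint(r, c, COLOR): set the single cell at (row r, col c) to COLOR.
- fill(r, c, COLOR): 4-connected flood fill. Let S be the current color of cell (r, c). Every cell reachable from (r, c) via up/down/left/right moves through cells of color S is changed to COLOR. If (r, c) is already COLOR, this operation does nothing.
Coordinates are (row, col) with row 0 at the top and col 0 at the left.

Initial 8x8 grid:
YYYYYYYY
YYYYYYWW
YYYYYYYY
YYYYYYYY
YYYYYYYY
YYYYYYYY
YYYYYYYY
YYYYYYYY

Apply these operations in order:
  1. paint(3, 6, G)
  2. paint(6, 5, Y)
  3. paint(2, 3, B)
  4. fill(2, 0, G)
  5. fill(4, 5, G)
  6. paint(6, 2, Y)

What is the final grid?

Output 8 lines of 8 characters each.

Answer: GGGGGGGG
GGGGGGWW
GGGBGGGG
GGGGGGGG
GGGGGGGG
GGGGGGGG
GGYGGGGG
GGGGGGGG

Derivation:
After op 1 paint(3,6,G):
YYYYYYYY
YYYYYYWW
YYYYYYYY
YYYYYYGY
YYYYYYYY
YYYYYYYY
YYYYYYYY
YYYYYYYY
After op 2 paint(6,5,Y):
YYYYYYYY
YYYYYYWW
YYYYYYYY
YYYYYYGY
YYYYYYYY
YYYYYYYY
YYYYYYYY
YYYYYYYY
After op 3 paint(2,3,B):
YYYYYYYY
YYYYYYWW
YYYBYYYY
YYYYYYGY
YYYYYYYY
YYYYYYYY
YYYYYYYY
YYYYYYYY
After op 4 fill(2,0,G) [60 cells changed]:
GGGGGGGG
GGGGGGWW
GGGBGGGG
GGGGGGGG
GGGGGGGG
GGGGGGGG
GGGGGGGG
GGGGGGGG
After op 5 fill(4,5,G) [0 cells changed]:
GGGGGGGG
GGGGGGWW
GGGBGGGG
GGGGGGGG
GGGGGGGG
GGGGGGGG
GGGGGGGG
GGGGGGGG
After op 6 paint(6,2,Y):
GGGGGGGG
GGGGGGWW
GGGBGGGG
GGGGGGGG
GGGGGGGG
GGGGGGGG
GGYGGGGG
GGGGGGGG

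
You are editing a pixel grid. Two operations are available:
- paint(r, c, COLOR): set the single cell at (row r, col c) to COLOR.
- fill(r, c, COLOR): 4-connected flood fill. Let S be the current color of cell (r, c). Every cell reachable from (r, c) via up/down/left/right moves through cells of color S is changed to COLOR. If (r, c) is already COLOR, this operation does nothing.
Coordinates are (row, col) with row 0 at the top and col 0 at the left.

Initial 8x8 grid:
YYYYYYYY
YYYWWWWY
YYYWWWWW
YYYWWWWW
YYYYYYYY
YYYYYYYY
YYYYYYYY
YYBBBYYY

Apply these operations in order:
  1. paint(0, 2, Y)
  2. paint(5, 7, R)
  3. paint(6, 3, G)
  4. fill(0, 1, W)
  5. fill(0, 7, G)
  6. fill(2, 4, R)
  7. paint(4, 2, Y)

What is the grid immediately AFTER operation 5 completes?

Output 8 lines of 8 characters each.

After op 1 paint(0,2,Y):
YYYYYYYY
YYYWWWWY
YYYWWWWW
YYYWWWWW
YYYYYYYY
YYYYYYYY
YYYYYYYY
YYBBBYYY
After op 2 paint(5,7,R):
YYYYYYYY
YYYWWWWY
YYYWWWWW
YYYWWWWW
YYYYYYYY
YYYYYYYR
YYYYYYYY
YYBBBYYY
After op 3 paint(6,3,G):
YYYYYYYY
YYYWWWWY
YYYWWWWW
YYYWWWWW
YYYYYYYY
YYYYYYYR
YYYGYYYY
YYBBBYYY
After op 4 fill(0,1,W) [45 cells changed]:
WWWWWWWW
WWWWWWWW
WWWWWWWW
WWWWWWWW
WWWWWWWW
WWWWWWWR
WWWGWWWW
WWBBBWWW
After op 5 fill(0,7,G) [59 cells changed]:
GGGGGGGG
GGGGGGGG
GGGGGGGG
GGGGGGGG
GGGGGGGG
GGGGGGGR
GGGGGGGG
GGBBBGGG

Answer: GGGGGGGG
GGGGGGGG
GGGGGGGG
GGGGGGGG
GGGGGGGG
GGGGGGGR
GGGGGGGG
GGBBBGGG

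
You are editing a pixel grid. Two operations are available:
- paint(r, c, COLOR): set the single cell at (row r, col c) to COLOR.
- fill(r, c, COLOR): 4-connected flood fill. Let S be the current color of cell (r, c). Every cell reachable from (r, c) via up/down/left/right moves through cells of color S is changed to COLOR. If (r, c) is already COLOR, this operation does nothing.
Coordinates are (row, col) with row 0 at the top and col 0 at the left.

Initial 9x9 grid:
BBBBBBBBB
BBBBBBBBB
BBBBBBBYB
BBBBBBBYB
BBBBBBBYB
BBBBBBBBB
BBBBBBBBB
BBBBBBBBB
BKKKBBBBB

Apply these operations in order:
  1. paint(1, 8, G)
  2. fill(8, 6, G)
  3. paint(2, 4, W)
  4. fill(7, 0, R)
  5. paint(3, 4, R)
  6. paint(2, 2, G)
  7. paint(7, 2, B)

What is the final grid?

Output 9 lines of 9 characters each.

Answer: RRRRRRRRR
RRRRRRRRR
RRGRWRRYR
RRRRRRRYR
RRRRRRRYR
RRRRRRRRR
RRRRRRRRR
RRBRRRRRR
RKKKRRRRR

Derivation:
After op 1 paint(1,8,G):
BBBBBBBBB
BBBBBBBBG
BBBBBBBYB
BBBBBBBYB
BBBBBBBYB
BBBBBBBBB
BBBBBBBBB
BBBBBBBBB
BKKKBBBBB
After op 2 fill(8,6,G) [74 cells changed]:
GGGGGGGGG
GGGGGGGGG
GGGGGGGYG
GGGGGGGYG
GGGGGGGYG
GGGGGGGGG
GGGGGGGGG
GGGGGGGGG
GKKKGGGGG
After op 3 paint(2,4,W):
GGGGGGGGG
GGGGGGGGG
GGGGWGGYG
GGGGGGGYG
GGGGGGGYG
GGGGGGGGG
GGGGGGGGG
GGGGGGGGG
GKKKGGGGG
After op 4 fill(7,0,R) [74 cells changed]:
RRRRRRRRR
RRRRRRRRR
RRRRWRRYR
RRRRRRRYR
RRRRRRRYR
RRRRRRRRR
RRRRRRRRR
RRRRRRRRR
RKKKRRRRR
After op 5 paint(3,4,R):
RRRRRRRRR
RRRRRRRRR
RRRRWRRYR
RRRRRRRYR
RRRRRRRYR
RRRRRRRRR
RRRRRRRRR
RRRRRRRRR
RKKKRRRRR
After op 6 paint(2,2,G):
RRRRRRRRR
RRRRRRRRR
RRGRWRRYR
RRRRRRRYR
RRRRRRRYR
RRRRRRRRR
RRRRRRRRR
RRRRRRRRR
RKKKRRRRR
After op 7 paint(7,2,B):
RRRRRRRRR
RRRRRRRRR
RRGRWRRYR
RRRRRRRYR
RRRRRRRYR
RRRRRRRRR
RRRRRRRRR
RRBRRRRRR
RKKKRRRRR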